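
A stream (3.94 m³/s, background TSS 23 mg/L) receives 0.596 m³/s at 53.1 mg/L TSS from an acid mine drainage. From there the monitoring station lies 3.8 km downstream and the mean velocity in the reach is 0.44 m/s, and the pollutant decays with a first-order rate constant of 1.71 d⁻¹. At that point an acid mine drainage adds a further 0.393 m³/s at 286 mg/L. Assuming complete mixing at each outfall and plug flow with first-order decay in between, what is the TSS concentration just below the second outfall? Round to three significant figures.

Flow-weighted average: C = (3.940·23.00 + 0.5960·53.10) / 4.536 = 122.3/4.536 = 26.95 mg/L; combined flow 4.536 m³/s.
Travel time t = 3.8·1000 / 0.44 = 8636 s = 2.399 h.
Decay over the reach: 26.95·exp(−kt) = 26.95·0.8429 = 22.72 mg/L.
Second outfall: C = (4.536·22.72 + 0.3930·286.0)/4.929 = 43.71 mg/L.

43.7 mg/L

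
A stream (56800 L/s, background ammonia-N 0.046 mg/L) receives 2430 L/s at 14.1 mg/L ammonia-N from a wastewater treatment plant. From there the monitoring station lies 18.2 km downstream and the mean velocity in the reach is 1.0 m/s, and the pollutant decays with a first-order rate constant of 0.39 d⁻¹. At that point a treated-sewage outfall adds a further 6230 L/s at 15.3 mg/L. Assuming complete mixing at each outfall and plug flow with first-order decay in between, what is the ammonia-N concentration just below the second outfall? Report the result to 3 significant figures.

1.98 mg/L

Conservation of mass: C = (56800·0.04600 + 2430·14.10) / 59230 = 36880/59230 = 0.6226 mg/L; combined flow 59230 L/s.
Travel time t = 18.2·1000 / 1.0 = 18200 s = 5.056 h.
First-order decay: C = 0.6226·exp(−k·t) = 0.6226·0.9211 = 0.5735 mg/L.
At the second outfall, C = (59230·0.5735 + 6230·15.30) / (59230 + 6230) = 1.975 mg/L.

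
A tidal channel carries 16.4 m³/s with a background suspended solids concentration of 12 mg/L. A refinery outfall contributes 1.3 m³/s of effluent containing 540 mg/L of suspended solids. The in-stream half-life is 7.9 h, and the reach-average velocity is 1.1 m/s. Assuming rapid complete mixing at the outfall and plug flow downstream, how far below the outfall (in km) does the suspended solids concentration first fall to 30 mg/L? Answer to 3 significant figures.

23.8 km

Conservation of mass: C = (16.40·12.00 + 1.300·540.0) / 17.70 = 898.8/17.70 = 50.78 mg/L.
Half-life 7.9 h → k = ln 2 / 7.9 = 0.08774 h⁻¹ = 2.106 d⁻¹.
Set 50.78·exp(−k·t) = 30 → t = ln(50.78/30)/k = 21590 s = 5.998 h.
Distance = v·t = 1.1·21590 = 23750 m = 23.75 km.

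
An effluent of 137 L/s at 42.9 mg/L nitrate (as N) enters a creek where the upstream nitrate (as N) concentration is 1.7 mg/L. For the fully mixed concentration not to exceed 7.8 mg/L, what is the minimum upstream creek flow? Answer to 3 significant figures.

Set C_mix = 7.8: (Q·1.700 + 137.0·42.90) / (Q + 137.0) = 7.8
→ Q = 137.0·(42.90 − 7.8)/(7.8 − 1.700) = 788.3 L/s.

788 L/s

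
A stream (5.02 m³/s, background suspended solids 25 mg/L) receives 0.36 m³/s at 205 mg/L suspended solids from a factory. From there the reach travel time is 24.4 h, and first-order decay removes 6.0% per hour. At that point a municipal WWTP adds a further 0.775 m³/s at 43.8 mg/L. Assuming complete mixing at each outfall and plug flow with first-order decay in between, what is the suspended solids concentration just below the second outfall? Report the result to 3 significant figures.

Mixed concentration C = ΣQC/ΣQ = (5.020·25.00 + 0.3600·205.0) / 5.380 = 199.3/5.380 = 37.04 mg/L; combined flow 5.380 m³/s.
6.0%/h lost → k = −ln(1 − 0.06) = 0.06188 h⁻¹.
After decay, C = 37.04 × e^(−kt) = 37.04 × 0.2210 = 8.185 mg/L.
Second outfall: C = (5.380·8.185 + 0.7750·43.80)/6.155 = 12.67 mg/L.

12.7 mg/L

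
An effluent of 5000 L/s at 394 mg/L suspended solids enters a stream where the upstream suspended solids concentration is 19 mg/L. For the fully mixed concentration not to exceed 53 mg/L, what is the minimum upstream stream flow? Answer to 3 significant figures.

Set C_mix = 53: (Q·19.00 + 5000·394.0) / (Q + 5000) = 53
→ Q = 5000·(394.0 − 53)/(53 − 19.00) = 50150 L/s.

50100 L/s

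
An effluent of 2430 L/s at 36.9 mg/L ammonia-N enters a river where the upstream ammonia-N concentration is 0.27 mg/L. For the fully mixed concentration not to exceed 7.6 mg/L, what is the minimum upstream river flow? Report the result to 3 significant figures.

Set C_mix = 7.6: (Q·0.2700 + 2430·36.90) / (Q + 2430) = 7.6
→ Q = 2430·(36.90 − 7.6)/(7.6 − 0.2700) = 9713 L/s.

9710 L/s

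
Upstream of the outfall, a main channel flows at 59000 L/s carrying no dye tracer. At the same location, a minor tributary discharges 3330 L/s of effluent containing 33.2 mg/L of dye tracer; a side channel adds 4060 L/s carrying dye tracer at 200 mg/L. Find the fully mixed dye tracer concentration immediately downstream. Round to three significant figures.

Conservation of mass: C = (59000·0 + 3330·33.20 + 4060·200.0) / 66390 = 922600/66390 = 13.90 mg/L.

13.9 mg/L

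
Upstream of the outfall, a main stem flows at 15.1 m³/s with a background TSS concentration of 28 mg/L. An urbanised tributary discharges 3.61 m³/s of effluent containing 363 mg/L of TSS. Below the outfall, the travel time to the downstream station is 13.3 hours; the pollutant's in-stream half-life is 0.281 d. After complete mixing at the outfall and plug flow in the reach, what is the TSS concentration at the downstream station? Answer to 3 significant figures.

23.6 mg/L

Mixed concentration C = ΣQC/ΣQ = (15.10·28.00 + 3.610·363.0) / 18.71 = 1733/18.71 = 92.64 mg/L.
Half-life 0.281 d → k = ln 2 / 0.281 = 2.467 d⁻¹.
Decay over the reach: 92.64·exp(−kt) = 92.64·0.2549 = 23.61 mg/L.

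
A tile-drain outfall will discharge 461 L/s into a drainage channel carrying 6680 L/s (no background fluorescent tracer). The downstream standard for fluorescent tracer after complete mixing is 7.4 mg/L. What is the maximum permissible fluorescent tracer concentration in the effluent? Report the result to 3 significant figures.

115 mg/L

At the limit, (Qr·Cr + Qe·Cₑ)/(Qr + Qe) = 7.4:
Cₑ = (7141·7.4 − 6680·0) / 461.0 = 114.6 mg/L.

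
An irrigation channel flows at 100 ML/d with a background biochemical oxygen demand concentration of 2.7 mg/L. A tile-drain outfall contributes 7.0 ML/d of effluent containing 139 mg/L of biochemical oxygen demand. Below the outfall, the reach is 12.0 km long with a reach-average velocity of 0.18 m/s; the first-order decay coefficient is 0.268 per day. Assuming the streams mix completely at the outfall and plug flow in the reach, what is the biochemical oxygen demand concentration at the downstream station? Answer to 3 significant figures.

Mixed concentration C = ΣQC/ΣQ = (100.0·2.700 + 7.000·139.0) / 107.0 = 1243/107.0 = 11.62 mg/L.
Travel time t = 12.0·1000 / 0.18 = 66670 s = 18.52 h.
Decay over the reach: 11.62·exp(−kt) = 11.62·0.8132 = 9.447 mg/L.

9.45 mg/L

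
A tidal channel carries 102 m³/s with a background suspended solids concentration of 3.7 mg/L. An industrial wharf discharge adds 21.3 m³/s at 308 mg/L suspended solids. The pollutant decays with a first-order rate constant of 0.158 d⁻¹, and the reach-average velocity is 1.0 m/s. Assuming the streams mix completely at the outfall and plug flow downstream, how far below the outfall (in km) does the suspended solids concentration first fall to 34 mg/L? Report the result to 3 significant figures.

Flow-weighted average: C = (102.0·3.700 + 21.30·308.0) / 123.3 = 6938/123.3 = 56.27 mg/L.
Set 56.27·exp(−k·t) = 34 → t = ln(56.27/34)/k = 275500 s = 76.52 h.
Distance = v·t = 1.0·275500 = 275500 m = 275.5 km.

275 km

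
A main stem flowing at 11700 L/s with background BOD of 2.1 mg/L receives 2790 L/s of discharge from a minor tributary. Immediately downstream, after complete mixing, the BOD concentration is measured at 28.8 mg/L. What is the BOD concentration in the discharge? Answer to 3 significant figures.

Mass balance: 11700·2.100 + 2790·Cₑ = 14490·28.80
→ Cₑ = (14490·28.80 − 11700·2.100) / 2790 = 140.8 mg/L.

141 mg/L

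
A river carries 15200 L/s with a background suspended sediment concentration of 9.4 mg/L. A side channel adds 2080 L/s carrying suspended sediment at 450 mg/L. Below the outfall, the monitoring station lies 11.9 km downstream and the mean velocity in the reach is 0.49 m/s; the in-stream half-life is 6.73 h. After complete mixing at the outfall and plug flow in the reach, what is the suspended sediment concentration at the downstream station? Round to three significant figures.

31.2 mg/L

Conservation of mass: C = (15200·9.400 + 2080·450.0) / 17280 = 1079000/17280 = 62.44 mg/L.
Travel time t = 11.9·1000 / 0.49 = 24290 s = 6.746 h.
Half-life 6.73 h → k = ln 2 / 6.73 = 0.1030 h⁻¹ = 2.472 d⁻¹.
After decay, C = 62.44 × e^(−kt) = 62.44 × 0.4992 = 31.17 mg/L.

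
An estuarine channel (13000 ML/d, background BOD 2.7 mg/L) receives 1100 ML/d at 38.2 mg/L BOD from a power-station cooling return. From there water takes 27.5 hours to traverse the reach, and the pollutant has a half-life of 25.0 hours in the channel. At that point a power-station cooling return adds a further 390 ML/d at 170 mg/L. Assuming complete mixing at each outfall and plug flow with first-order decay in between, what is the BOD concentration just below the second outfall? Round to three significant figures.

7.06 mg/L

After mixing, C = (13000·2.700 + 1100·38.20) / 14100 = 77120/14100 = 5.470 mg/L; combined flow 14100 ML/d.
Half-life 25.0 h → k = ln 2 / 25.0 = 0.02773 h⁻¹ = 0.6654 d⁻¹.
First-order decay: C = 5.470·exp(−k·t) = 5.470·0.4665 = 2.552 mg/L.
Second outfall: C = (14100·2.552 + 390.0·170.0)/14490 = 7.059 mg/L.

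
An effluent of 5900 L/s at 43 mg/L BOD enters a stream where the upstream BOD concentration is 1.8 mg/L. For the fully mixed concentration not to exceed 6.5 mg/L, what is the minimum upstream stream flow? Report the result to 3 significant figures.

45800 L/s

Set C_mix = 6.5: (Q·1.800 + 5900·43.00) / (Q + 5900) = 6.5
→ Q = 5900·(43.00 − 6.5)/(6.5 − 1.800) = 45820 L/s.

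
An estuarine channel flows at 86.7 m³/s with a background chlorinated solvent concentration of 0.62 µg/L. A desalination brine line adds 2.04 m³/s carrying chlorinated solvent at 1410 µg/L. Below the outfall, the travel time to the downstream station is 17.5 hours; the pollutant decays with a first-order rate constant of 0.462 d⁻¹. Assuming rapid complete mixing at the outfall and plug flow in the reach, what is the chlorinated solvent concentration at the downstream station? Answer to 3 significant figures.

23.6 µg/L

Mass balance: C = (86.70·0.6200 + 2.040·1410) / 88.74 = 2930/88.74 = 33.02 µg/L.
Applying C = C₀e^(−kt): 33.02 × 0.7140 = 23.58 µg/L.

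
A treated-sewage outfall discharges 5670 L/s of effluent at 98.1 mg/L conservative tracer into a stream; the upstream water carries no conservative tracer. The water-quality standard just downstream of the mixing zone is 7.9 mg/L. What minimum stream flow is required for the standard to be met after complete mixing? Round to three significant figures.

64700 L/s

Set C_mix = 7.9: (Q·0 + 5670·98.10) / (Q + 5670) = 7.9
→ Q = 5670·(98.10 − 7.9)/(7.9 − 0) = 64740 L/s.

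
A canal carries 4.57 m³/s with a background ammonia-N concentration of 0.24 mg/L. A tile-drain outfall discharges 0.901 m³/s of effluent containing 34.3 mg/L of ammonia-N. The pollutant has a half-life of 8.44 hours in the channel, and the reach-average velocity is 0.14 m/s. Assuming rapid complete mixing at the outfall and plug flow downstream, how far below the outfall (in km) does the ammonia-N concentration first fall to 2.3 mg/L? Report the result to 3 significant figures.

5.73 km

Mixed concentration C = ΣQC/ΣQ = (4.570·0.2400 + 0.9010·34.30) / 5.471 = 32.00/5.471 = 5.849 mg/L.
Half-life 8.44 h → k = ln 2 / 8.44 = 0.08213 h⁻¹ = 1.971 d⁻¹.
Set 5.849·exp(−k·t) = 2.3 → t = ln(5.849/2.3)/k = 40920 s = 11.37 h.
Distance = v·t = 0.14·40920 = 5728 m = 5.728 km.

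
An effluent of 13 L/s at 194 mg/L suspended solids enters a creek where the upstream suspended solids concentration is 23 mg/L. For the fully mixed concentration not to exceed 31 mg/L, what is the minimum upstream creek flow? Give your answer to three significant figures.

Set C_mix = 31: (Q·23.00 + 13.00·194.0) / (Q + 13.00) = 31
→ Q = 13.00·(194.0 − 31)/(31 − 23.00) = 264.9 L/s.

265 L/s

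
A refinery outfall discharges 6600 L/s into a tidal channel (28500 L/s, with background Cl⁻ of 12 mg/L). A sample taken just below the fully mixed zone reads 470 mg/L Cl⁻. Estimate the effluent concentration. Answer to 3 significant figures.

Mass balance: 28500·12.00 + 6600·Cₑ = 35100·470.0
→ Cₑ = (35100·470.0 − 28500·12.00) / 6600 = 2448 mg/L.

2450 mg/L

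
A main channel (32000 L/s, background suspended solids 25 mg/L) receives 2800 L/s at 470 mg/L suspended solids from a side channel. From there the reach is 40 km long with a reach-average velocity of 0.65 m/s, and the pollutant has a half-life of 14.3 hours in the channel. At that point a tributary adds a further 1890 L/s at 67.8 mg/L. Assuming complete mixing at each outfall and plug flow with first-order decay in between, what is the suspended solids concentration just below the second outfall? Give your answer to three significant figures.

Flow-weighted average: C = (32000·25.00 + 2800·470.0) / 34800 = 2116000/34800 = 60.80 mg/L; combined flow 34800 L/s.
Travel time t = 40·1000 / 0.65 = 61540 s = 17.09 h.
Half-life 14.3 h → k = ln 2 / 14.3 = 0.04847 h⁻¹ = 1.163 d⁻¹.
After decay, C = 60.80 × e^(−kt) = 60.80 × 0.4367 = 26.55 mg/L.
Second outfall: C = (34800·26.55 + 1890·67.80)/36690 = 28.68 mg/L.

28.7 mg/L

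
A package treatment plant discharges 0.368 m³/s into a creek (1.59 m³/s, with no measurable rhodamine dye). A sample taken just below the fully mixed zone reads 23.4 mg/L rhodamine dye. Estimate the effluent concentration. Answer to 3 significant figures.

Mass balance: 1.590·0 + 0.3680·Cₑ = 1.958·23.40
→ Cₑ = (1.958·23.40 − 1.590·0) / 0.3680 = 124.5 mg/L.

125 mg/L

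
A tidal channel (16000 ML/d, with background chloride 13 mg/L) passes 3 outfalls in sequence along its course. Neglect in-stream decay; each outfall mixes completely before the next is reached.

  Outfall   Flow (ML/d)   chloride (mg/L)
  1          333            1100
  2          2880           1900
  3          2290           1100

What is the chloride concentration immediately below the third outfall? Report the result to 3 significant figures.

398 mg/L

Outfall 1: combined Q = 16330 ML/d; C = (16000·13.00 + 333.0·1100)/16330 = 35.16 mg/L.
Outfall 2: combined Q = 19210 ML/d; C = (16330·35.16 + 2880·1900)/19210 = 314.7 mg/L.
Outfall 3: combined Q = 21500 ML/d; C = (19210·314.7 + 2290·1100)/21500 = 398.3 mg/L.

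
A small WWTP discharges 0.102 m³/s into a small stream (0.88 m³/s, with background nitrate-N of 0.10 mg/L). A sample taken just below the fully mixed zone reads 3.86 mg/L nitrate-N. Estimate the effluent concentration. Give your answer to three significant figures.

36.3 mg/L

Mass balance: 0.8800·0.1000 + 0.1020·Cₑ = 0.9820·3.860
→ Cₑ = (0.9820·3.860 − 0.8800·0.1000) / 0.1020 = 36.30 mg/L.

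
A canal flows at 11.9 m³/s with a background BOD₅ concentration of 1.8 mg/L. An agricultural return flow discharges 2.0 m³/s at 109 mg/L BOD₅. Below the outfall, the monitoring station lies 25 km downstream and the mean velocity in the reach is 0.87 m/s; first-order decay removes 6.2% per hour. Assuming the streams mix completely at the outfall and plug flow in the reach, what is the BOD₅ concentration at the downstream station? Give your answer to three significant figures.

After mixing, C = (11.90·1.800 + 2.000·109.0) / 13.90 = 239.4/13.90 = 17.22 mg/L.
Travel time t = 25·1000 / 0.87 = 28740 s = 7.982 h.
6.2%/h lost → k = −ln(1 − 0.062) = 0.06401 h⁻¹.
After decay, C = 17.22 × e^(−kt) = 17.22 × 0.6000 = 10.33 mg/L.

10.3 mg/L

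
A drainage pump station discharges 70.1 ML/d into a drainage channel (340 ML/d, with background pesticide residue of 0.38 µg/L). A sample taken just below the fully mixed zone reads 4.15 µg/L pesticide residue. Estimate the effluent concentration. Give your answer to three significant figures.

Mass balance: 340.0·0.3800 + 70.10·Cₑ = 410.1·4.150
→ Cₑ = (410.1·4.150 − 340.0·0.3800) / 70.10 = 22.44 µg/L.

22.4 µg/L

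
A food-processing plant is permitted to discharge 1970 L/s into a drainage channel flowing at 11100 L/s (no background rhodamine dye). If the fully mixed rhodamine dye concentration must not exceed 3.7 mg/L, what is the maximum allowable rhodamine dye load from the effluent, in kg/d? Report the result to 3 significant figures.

4180 kg/d

Mass balance at the limit: 11100·0 + 1970·Cₑ = 13070·3.7 → Cₑ = 24.55 mg/L.
1970 L/s = 1.970 m³/s. Load = 1.970 m³/s × 24.55 g/m³ × 86 400 s/d = 4178 kg/d.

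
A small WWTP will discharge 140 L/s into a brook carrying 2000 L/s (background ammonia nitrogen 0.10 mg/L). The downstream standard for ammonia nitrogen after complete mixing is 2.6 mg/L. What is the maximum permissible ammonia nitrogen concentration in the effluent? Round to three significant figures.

38.3 mg/L

At the limit, (Qr·Cr + Qe·Cₑ)/(Qr + Qe) = 2.6:
Cₑ = (2140·2.6 − 2000·0.1000) / 140.0 = 38.31 mg/L.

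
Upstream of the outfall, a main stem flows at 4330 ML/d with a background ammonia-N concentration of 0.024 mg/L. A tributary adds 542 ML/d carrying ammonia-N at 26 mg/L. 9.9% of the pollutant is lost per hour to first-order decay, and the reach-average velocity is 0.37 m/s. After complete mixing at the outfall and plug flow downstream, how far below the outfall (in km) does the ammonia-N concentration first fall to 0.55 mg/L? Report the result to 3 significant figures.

Mixed concentration C = ΣQC/ΣQ = (4330·0.02400 + 542.0·26.00) / 4872 = 14200/4872 = 2.914 mg/L.
9.9%/h lost → k = −ln(1 − 0.099) = 0.1043 h⁻¹.
Set 2.914·exp(−k·t) = 0.55 → t = ln(2.914/0.55)/k = 57580 s = 15.99 h.
Distance = v·t = 0.37·57580 = 21300 m = 21.30 km.

21.3 km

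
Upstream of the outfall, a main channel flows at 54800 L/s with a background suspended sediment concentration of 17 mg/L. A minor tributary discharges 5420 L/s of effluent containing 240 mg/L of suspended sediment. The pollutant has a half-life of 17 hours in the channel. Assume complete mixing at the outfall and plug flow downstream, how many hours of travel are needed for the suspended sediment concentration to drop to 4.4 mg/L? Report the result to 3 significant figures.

Conservation of mass: C = (54800·17.00 + 5420·240.0) / 60220 = 2232000/60220 = 37.07 mg/L.
Half-life 17 h → k = ln 2 / 17 = 0.04077 h⁻¹ = 0.9786 d⁻¹.
37.07·exp(−k·t) = 4.4 → t = ln(37.07/4.4)/k = 188200 s = 52.27 h.

52.3 h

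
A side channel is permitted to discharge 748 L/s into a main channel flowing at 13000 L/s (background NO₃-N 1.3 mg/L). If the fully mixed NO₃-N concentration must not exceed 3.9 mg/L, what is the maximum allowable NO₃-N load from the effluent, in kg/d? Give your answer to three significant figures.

Mass balance at the limit: 13000·1.300 + 748.0·Cₑ = 13750·3.9 → Cₑ = 49.09 mg/L.
748.0 L/s = 0.7480 m³/s. Load = 0.7480 m³/s × 49.09 g/m³ × 86 400 s/d = 3172 kg/d.

3170 kg/d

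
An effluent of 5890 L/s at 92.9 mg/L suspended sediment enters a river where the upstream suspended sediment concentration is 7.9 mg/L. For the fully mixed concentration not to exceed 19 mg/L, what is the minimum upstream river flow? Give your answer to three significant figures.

39200 L/s

Set C_mix = 19: (Q·7.900 + 5890·92.90) / (Q + 5890) = 19
→ Q = 5890·(92.90 − 19)/(19 − 7.900) = 39210 L/s.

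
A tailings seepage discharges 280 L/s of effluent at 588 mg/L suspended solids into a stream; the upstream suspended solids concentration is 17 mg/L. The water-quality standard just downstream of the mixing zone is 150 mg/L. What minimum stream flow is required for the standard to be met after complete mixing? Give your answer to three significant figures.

Set C_mix = 150: (Q·17.00 + 280.0·588.0) / (Q + 280.0) = 150
→ Q = 280.0·(588.0 − 150)/(150 − 17.00) = 922.1 L/s.

922 L/s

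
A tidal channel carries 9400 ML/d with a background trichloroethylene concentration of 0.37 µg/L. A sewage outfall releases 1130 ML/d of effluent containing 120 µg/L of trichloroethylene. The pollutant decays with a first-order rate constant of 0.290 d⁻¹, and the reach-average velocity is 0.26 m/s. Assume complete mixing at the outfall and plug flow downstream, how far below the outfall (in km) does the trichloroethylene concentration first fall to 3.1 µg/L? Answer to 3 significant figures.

After mixing, C = (9400·0.3700 + 1130·120.0) / 10530 = 139100/10530 = 13.21 µg/L.
Set 13.21·exp(−k·t) = 3.1 → t = ln(13.21/3.1)/k = 431800 s = 120.0 h.
Distance = v·t = 0.26·431800 = 112300 m = 112.3 km.

112 km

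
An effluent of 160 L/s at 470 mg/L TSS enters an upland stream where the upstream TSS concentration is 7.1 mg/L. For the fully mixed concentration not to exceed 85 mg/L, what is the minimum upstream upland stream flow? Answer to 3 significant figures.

791 L/s

Set C_mix = 85: (Q·7.100 + 160.0·470.0) / (Q + 160.0) = 85
→ Q = 160.0·(470.0 − 85)/(85 − 7.100) = 790.8 L/s.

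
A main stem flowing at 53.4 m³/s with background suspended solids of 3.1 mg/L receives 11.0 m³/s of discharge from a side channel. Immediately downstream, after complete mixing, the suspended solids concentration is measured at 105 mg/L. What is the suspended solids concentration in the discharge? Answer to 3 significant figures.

Mass balance: 53.40·3.100 + 11.00·Cₑ = 64.40·105.0
→ Cₑ = (64.40·105.0 − 53.40·3.100) / 11.00 = 599.7 mg/L.

600 mg/L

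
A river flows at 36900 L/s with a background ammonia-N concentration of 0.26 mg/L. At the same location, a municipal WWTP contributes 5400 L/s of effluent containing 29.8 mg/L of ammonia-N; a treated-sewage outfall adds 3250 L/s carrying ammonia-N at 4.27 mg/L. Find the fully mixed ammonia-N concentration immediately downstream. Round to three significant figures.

Mass balance: C = (36900·0.2600 + 5400·29.80 + 3250·4.270) / 45550 = 184400/45550 = 4.048 mg/L.

4.05 mg/L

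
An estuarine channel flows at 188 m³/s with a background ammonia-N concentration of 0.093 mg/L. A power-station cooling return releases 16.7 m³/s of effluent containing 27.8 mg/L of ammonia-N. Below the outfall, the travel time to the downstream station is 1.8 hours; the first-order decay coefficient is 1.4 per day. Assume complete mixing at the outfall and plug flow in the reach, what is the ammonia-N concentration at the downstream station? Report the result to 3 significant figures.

2.12 mg/L

Mass balance: C = (188.0·0.09300 + 16.70·27.80) / 204.7 = 481.7/204.7 = 2.353 mg/L.
After decay, C = 2.353 × e^(−kt) = 2.353 × 0.9003 = 2.119 mg/L.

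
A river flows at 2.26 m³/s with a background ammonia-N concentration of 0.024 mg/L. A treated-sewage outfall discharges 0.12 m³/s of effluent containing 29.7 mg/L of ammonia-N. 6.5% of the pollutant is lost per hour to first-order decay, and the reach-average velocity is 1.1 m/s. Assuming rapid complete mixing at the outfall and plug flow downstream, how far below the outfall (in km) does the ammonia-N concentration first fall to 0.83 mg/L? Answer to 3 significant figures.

35.7 km

Mixed concentration C = ΣQC/ΣQ = (2.260·0.02400 + 0.1200·29.70) / 2.380 = 3.618/2.380 = 1.520 mg/L.
6.5%/h lost → k = −ln(1 − 0.065) = 0.06721 h⁻¹.
Set 1.520·exp(−k·t) = 0.83 → t = ln(1.520/0.83)/k = 32420 s = 9.005 h.
Distance = v·t = 1.1·32420 = 35660 m = 35.66 km.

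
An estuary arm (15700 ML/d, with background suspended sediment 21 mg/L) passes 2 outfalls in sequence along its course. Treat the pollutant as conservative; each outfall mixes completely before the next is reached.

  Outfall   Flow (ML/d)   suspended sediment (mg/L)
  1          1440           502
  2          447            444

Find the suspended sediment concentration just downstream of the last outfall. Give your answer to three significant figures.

Outfall 1: combined Q = 17140 ML/d; C = (15700·21.00 + 1440·502.0)/17140 = 61.41 mg/L.
Outfall 2: combined Q = 17590 ML/d; C = (17140·61.41 + 447.0·444.0)/17590 = 71.13 mg/L.

71.1 mg/L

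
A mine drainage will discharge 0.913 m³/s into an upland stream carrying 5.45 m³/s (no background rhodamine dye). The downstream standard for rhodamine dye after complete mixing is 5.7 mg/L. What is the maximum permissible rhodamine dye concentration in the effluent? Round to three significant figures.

At the limit, (Qr·Cr + Qe·Cₑ)/(Qr + Qe) = 5.7:
Cₑ = (6.363·5.7 − 5.450·0) / 0.9130 = 39.73 mg/L.

39.7 mg/L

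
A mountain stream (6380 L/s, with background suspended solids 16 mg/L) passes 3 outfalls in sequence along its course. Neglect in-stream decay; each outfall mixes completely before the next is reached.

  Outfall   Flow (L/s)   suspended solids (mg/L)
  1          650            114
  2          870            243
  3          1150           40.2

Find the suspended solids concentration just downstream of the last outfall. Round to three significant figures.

Below outfall 1: Q → 7030 L/s, C = (6380·16.00 + 650.0·114.0)/7030 = 25.06 mg/L.
Below outfall 2: Q → 7900 L/s, C = (7030·25.06 + 870.0·243.0)/7900 = 49.06 mg/L.
Below outfall 3: Q → 9050 L/s, C = (7900·49.06 + 1150·40.20)/9050 = 47.94 mg/L.

47.9 mg/L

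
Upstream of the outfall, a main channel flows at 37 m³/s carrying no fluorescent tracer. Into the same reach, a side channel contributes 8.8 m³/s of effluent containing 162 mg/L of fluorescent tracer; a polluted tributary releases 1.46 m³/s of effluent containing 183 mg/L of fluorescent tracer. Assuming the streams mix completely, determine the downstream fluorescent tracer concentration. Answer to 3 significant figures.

35.8 mg/L

Flow-weighted average: C = (37.00·0 + 8.800·162.0 + 1.460·183.0) / 47.26 = 1693/47.26 = 35.82 mg/L.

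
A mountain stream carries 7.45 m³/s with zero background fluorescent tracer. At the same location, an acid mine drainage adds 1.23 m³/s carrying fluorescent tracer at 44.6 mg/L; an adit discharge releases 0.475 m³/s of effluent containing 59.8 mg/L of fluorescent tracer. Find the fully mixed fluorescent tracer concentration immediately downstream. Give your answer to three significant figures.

After mixing, C = (7.450·0 + 1.230·44.60 + 0.4750·59.80) / 9.155 = 83.26/9.155 = 9.095 mg/L.

9.09 mg/L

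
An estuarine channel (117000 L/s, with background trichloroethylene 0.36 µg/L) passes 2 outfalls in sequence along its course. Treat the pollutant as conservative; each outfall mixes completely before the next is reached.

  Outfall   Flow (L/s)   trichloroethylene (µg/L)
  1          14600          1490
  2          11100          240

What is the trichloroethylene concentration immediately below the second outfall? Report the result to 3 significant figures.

171 µg/L

After outfall 1: Q = 117000 + 14600 = 131600 L/s; C = (117000·0.3600 + 14600·1490)/131600 = 165.6 µg/L.
After outfall 2: Q = 131600 + 11100 = 142700 L/s; C = (131600·165.6 + 11100·240.0)/142700 = 171.4 µg/L.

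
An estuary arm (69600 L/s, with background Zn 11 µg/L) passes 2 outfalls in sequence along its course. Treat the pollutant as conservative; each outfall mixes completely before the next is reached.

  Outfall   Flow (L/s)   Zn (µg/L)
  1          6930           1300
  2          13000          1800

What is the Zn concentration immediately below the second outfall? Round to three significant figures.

371 µg/L

Below outfall 1: Q → 76530 L/s, C = (69600·11.00 + 6930·1300)/76530 = 127.7 µg/L.
Below outfall 2: Q → 89530 L/s, C = (76530·127.7 + 13000·1800)/89530 = 370.5 µg/L.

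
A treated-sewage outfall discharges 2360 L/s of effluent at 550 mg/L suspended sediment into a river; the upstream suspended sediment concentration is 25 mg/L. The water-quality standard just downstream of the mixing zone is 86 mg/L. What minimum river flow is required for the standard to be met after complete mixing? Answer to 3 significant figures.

Set C_mix = 86: (Q·25.00 + 2360·550.0) / (Q + 2360) = 86
→ Q = 2360·(550.0 − 86)/(86 − 25.00) = 17950 L/s.

18000 L/s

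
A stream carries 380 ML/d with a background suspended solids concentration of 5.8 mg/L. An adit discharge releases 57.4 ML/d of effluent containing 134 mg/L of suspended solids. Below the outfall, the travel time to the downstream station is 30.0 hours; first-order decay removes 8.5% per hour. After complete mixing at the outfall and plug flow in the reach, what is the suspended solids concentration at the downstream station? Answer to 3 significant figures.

1.57 mg/L

Flow-weighted average: C = (380.0·5.800 + 57.40·134.0) / 437.4 = 9896/437.4 = 22.62 mg/L.
8.5%/h lost → k = −ln(1 − 0.085) = 0.08883 h⁻¹.
After decay, C = 22.62 × e^(−kt) = 22.62 × 0.06960 = 1.575 mg/L.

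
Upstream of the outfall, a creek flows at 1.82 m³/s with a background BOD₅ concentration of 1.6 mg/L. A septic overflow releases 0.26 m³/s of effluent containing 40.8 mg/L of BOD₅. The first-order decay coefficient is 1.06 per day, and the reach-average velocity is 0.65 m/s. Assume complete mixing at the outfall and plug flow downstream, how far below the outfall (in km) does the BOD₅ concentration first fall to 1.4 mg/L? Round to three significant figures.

81.3 km

Mixed concentration C = ΣQC/ΣQ = (1.820·1.600 + 0.2600·40.80) / 2.080 = 13.52/2.080 = 6.500 mg/L.
Set 6.500·exp(−k·t) = 1.4 → t = ln(6.500/1.4)/k = 125100 s = 34.76 h.
Distance = v·t = 0.65·125100 = 81340 m = 81.34 km.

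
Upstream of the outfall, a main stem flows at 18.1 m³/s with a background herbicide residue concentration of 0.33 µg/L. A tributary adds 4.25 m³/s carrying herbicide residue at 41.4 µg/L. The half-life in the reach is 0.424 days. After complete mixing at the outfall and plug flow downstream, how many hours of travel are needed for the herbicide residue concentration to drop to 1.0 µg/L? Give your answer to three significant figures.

After mixing, C = (18.10·0.3300 + 4.250·41.40) / 22.35 = 181.9/22.35 = 8.140 µg/L.
Half-life 0.424 d → k = ln 2 / 0.424 = 1.635 d⁻¹.
8.140·exp(−k·t) = 1.0 → t = ln(8.140/1.0)/k = 110800 s = 30.78 h.

30.8 h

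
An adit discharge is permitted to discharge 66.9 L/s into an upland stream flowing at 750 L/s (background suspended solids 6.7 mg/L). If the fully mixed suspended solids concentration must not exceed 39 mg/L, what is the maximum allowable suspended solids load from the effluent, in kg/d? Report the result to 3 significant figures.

Mass balance at the limit: 750.0·6.700 + 66.90·Cₑ = 816.9·39 → Cₑ = 401.1 mg/L.
66.90 L/s = 0.06690 m³/s. Load = 0.06690 m³/s × 401.1 g/m³ × 86 400 s/d = 2318 kg/d.

2320 kg/d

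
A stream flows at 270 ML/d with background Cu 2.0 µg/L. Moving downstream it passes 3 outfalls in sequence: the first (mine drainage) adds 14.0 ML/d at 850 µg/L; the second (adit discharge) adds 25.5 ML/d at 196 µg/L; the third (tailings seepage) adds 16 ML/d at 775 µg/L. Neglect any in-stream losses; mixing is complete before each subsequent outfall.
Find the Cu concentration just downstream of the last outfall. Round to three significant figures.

91.7 µg/L

Below outfall 1: Q → 284.0 ML/d, C = (270.0·2.000 + 14.00·850.0)/284.0 = 43.80 µg/L.
Below outfall 2: Q → 309.5 ML/d, C = (284.0·43.80 + 25.50·196.0)/309.5 = 56.34 µg/L.
Below outfall 3: Q → 325.5 ML/d, C = (309.5·56.34 + 16.00·775.0)/325.5 = 91.67 µg/L.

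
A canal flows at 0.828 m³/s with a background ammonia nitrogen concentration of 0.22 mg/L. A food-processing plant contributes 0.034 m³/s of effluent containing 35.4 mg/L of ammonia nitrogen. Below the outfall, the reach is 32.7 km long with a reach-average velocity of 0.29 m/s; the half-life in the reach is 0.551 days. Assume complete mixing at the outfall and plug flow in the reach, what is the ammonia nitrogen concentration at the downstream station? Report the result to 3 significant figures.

After mixing, C = (0.8280·0.2200 + 0.03400·35.40) / 0.8620 = 1.386/0.8620 = 1.608 mg/L.
Travel time t = 32.7·1000 / 0.29 = 112800 s = 31.32 h.
Half-life 0.551 d → k = ln 2 / 0.551 = 1.258 d⁻¹.
Applying C = C₀e^(−kt): 1.608 × 0.1936 = 0.3113 mg/L.

0.311 mg/L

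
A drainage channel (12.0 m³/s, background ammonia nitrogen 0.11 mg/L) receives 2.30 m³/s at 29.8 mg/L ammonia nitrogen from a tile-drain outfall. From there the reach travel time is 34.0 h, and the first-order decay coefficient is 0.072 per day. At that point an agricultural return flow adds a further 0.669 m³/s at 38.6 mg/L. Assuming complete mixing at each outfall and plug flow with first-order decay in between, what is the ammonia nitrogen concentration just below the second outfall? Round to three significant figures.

After mixing, C = (12.00·0.1100 + 2.300·29.80) / 14.30 = 69.86/14.30 = 4.885 mg/L; combined flow 14.30 m³/s.
First-order decay: C = 4.885·exp(−k·t) = 4.885·0.9030 = 4.412 mg/L.
Second outfall: C = (14.30·4.412 + 0.6690·38.60)/14.97 = 5.940 mg/L.

5.94 mg/L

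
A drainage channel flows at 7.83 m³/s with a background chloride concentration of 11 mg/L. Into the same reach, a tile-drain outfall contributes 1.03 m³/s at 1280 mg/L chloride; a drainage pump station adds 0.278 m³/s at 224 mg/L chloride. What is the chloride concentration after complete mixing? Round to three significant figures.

Mass balance: C = (7.830·11.00 + 1.030·1280 + 0.2780·224.0) / 9.138 = 1467/9.138 = 160.5 mg/L.

161 mg/L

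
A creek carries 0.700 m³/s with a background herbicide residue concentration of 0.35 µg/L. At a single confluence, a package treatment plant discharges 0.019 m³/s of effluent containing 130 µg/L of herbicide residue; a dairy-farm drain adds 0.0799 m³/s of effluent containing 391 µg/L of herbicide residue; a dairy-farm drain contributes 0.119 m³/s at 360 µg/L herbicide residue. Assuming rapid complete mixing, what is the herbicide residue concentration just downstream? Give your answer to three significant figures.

83.7 µg/L

Mass balance: C = (0.7000·0.3500 + 0.01900·130.0 + 0.07990·391.0 + 0.1190·360.0) / 0.9179 = 76.80/0.9179 = 83.66 µg/L.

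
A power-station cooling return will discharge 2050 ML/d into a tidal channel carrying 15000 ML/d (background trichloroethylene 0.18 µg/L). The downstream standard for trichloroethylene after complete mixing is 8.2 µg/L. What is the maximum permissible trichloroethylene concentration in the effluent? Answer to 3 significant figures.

66.9 µg/L

At the limit, (Qr·Cr + Qe·Cₑ)/(Qr + Qe) = 8.2:
Cₑ = (17050·8.2 − 15000·0.1800) / 2050 = 66.88 µg/L.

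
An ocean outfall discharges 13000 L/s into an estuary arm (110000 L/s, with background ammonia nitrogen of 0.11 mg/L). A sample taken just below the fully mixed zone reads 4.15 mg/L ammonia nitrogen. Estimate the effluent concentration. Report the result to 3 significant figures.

38.3 mg/L

Mass balance: 110000·0.1100 + 13000·Cₑ = 123000·4.150
→ Cₑ = (123000·4.150 − 110000·0.1100) / 13000 = 38.33 mg/L.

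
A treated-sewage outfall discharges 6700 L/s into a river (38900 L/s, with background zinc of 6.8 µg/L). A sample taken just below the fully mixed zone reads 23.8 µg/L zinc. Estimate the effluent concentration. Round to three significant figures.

Mass balance: 38900·6.800 + 6700·Cₑ = 45600·23.80
→ Cₑ = (45600·23.80 − 38900·6.800) / 6700 = 122.5 µg/L.

123 µg/L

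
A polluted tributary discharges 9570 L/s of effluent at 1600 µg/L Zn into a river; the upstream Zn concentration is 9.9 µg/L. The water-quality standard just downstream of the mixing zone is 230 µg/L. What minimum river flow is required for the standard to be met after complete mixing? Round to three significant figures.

59600 L/s

Set C_mix = 230: (Q·9.900 + 9570·1600) / (Q + 9570) = 230
→ Q = 9570·(1600 − 230)/(230 − 9.900) = 59570 L/s.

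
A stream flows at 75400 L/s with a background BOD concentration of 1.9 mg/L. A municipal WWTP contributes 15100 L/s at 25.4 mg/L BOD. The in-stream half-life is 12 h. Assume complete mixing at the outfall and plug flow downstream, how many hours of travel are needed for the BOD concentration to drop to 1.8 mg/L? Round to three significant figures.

Conservation of mass: C = (75400·1.900 + 15100·25.40) / 90500 = 526800/90500 = 5.821 mg/L.
Half-life 12 h → k = ln 2 / 12 = 0.05776 h⁻¹ = 1.386 d⁻¹.
5.821·exp(−k·t) = 1.8 → t = ln(5.821/1.8)/k = 73150 s = 20.32 h.

20.3 h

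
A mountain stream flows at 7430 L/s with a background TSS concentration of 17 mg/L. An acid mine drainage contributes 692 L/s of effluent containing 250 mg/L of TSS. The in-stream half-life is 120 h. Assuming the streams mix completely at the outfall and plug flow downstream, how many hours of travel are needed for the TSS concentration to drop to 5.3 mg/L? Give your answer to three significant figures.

336 h

After mixing, C = (7430·17.00 + 692.0·250.0) / 8122 = 299300/8122 = 36.85 mg/L.
Half-life 120 h → k = ln 2 / 120 = 0.005776 h⁻¹ = 0.1386 d⁻¹.
36.85·exp(−k·t) = 5.3 → t = ln(36.85/5.3)/k = 1209000 s = 335.7 h.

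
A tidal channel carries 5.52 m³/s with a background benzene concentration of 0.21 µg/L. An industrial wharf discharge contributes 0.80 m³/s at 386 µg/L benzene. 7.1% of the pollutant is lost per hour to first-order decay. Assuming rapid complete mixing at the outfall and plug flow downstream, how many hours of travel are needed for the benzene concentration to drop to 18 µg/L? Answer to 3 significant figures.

Mass balance: C = (5.520·0.2100 + 0.8000·386.0) / 6.320 = 310.0/6.320 = 49.04 µg/L.
7.1%/h lost → k = −ln(1 − 0.071) = 0.07365 h⁻¹.
49.04·exp(−k·t) = 18 → t = ln(49.04/18)/k = 49000 s = 13.61 h.

13.6 h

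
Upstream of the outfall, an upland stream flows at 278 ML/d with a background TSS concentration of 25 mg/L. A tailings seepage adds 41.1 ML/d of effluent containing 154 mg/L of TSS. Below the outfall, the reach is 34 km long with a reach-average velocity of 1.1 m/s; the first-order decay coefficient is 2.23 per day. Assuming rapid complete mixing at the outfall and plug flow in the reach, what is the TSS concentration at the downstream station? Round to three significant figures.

18.7 mg/L

Mass balance: C = (278.0·25.00 + 41.10·154.0) / 319.1 = 13280/319.1 = 41.62 mg/L.
Travel time t = 34·1000 / 1.1 = 30910 s = 8.586 h.
Decay over the reach: 41.62·exp(−kt) = 41.62·0.4503 = 18.74 mg/L.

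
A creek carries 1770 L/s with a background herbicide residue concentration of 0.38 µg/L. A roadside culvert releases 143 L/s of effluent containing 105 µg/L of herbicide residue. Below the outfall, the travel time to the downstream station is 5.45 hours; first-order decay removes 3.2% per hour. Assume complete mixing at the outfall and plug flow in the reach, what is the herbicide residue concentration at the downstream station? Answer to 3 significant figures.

6.87 µg/L

After mixing, C = (1770·0.3800 + 143.0·105.0) / 1913 = 15690/1913 = 8.201 µg/L.
3.2%/h lost → k = −ln(1 − 0.032) = 0.03252 h⁻¹.
Applying C = C₀e^(−kt): 8.201 × 0.8376 = 6.869 µg/L.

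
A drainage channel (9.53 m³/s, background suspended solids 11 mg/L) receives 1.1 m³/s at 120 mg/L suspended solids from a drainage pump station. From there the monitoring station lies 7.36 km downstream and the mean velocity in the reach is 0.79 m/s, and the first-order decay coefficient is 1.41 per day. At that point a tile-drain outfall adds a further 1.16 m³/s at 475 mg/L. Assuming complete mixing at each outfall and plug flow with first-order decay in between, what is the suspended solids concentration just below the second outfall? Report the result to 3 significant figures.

64.0 mg/L

After mixing, C = (9.530·11.00 + 1.100·120.0) / 10.63 = 236.8/10.63 = 22.28 mg/L; combined flow 10.63 m³/s.
Travel time t = 7.36·1000 / 0.79 = 9316 s = 2.588 h.
First-order decay: C = 22.28·exp(−k·t) = 22.28·0.8590 = 19.14 mg/L.
At the second outfall, C = (10.63·19.14 + 1.160·475.0) / (10.63 + 1.160) = 63.99 mg/L.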